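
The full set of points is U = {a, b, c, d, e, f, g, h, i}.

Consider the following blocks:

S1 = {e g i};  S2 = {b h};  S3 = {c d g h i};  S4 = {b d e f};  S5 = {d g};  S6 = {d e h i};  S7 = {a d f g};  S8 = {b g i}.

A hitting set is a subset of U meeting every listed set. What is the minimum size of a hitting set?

Take T = {b, g, h}. Each listed block contains at least one of these, so T is a hitting set of size 3.
No choice of 2 points meets every block, so 3 is the minimum.

3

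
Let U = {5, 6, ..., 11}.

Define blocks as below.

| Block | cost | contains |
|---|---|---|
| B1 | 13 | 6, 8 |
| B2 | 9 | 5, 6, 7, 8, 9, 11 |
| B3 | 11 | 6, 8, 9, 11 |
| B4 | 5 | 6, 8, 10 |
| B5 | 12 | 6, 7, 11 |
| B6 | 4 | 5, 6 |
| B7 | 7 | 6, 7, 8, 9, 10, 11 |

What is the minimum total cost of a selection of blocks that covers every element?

11

B6, B7 together cover every element (B6 ∪ B7 = {5, 6, 7, 8, 9, 10, 11}); total cost 4 + 7 = 11.
No covering selection has total cost below 11.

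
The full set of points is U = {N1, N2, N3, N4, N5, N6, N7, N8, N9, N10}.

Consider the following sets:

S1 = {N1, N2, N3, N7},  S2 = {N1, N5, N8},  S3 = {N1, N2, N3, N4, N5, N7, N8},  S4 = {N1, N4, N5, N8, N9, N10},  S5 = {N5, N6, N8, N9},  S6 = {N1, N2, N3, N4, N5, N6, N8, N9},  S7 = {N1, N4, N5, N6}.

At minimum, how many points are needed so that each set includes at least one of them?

The 2 points {N1, N5} hit every set.
The sets S1, S5 are pairwise disjoint, so any hitting set needs a separate point for each — at least 2. Hence 2 is optimal.

2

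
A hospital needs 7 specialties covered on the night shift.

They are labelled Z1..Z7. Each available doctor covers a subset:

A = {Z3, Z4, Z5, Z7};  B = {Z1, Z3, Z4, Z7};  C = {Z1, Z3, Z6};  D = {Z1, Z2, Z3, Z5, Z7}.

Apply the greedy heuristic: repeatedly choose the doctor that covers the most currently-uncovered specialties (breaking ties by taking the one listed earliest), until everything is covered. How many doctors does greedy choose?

3

Greedy: pick D (covers 5 new) → pick A (covers 1 new) → pick C (covers 1 new). Total picks: 3.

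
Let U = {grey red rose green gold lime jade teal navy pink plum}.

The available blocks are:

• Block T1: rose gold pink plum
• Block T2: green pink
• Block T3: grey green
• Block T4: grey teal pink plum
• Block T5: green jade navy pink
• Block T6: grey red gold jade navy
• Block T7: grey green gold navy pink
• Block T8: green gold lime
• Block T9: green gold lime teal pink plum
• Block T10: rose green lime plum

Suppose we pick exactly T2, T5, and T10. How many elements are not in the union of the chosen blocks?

4

Union of T2, T5, T10 = {rose, green, lime, jade, navy, pink, plum}.
Not covered: grey, red, gold, teal — 4 elements.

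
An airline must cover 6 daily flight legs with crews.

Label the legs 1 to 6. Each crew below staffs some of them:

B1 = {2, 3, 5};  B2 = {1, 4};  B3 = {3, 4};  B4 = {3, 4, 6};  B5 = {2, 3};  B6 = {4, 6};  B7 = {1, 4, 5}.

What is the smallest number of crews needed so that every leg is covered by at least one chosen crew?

Take {B5, B6, B7}. Their union is {1, 2, 3, 4, 5, 6}, which is all 6 legs.
No 2 of the 7 crews cover everything (all 21 combinations miss at least one leg), so 3 is optimal.

3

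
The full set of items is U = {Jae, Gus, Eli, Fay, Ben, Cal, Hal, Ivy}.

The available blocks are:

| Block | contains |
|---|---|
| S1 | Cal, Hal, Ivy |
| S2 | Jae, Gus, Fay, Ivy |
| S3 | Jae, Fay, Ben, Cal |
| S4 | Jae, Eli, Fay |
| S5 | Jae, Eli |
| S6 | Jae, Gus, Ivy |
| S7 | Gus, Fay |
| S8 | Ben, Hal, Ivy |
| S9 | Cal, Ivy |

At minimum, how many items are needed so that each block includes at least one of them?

Take H = {Jae, Gus, Ivy}. Each listed block contains at least one of these, so H is a hitting set of size 3.
The blocks S1, S5, S7 are pairwise disjoint, so any hitting set needs a separate item for each — at least 3. Hence 3 is optimal.

3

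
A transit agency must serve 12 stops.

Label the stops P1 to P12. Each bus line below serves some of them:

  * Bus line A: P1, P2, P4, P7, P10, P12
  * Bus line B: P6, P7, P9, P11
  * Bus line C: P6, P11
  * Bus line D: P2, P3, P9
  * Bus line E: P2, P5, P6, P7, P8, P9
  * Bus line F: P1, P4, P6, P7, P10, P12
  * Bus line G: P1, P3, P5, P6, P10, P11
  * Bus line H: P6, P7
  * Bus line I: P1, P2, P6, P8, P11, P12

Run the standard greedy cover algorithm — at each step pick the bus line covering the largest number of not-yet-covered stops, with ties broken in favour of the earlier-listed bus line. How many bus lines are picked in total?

3

Greedy: pick A (covers 6 new) → pick E (covers 4 new) → pick G (covers 2 new). Total picks: 3.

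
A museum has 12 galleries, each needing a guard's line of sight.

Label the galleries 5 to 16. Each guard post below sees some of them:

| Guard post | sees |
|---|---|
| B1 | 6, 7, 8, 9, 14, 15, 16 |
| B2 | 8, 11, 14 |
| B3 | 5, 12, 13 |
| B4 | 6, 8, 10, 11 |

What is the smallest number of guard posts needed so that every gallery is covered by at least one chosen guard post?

B1 and B3 and B4 together: B1 ∪ B3 ∪ B4 = {5, 6, 7, 8, 9, 10, 11, 12, 13, 14, 15, 16} — every gallery is covered.
Only B3 contains 5, so B3 is forced; the remaining 9 galleries need at least 2 more guard posts (each remaining guard post adds at most 7) — so at least 3 guard posts are needed, and 3 is optimal.

3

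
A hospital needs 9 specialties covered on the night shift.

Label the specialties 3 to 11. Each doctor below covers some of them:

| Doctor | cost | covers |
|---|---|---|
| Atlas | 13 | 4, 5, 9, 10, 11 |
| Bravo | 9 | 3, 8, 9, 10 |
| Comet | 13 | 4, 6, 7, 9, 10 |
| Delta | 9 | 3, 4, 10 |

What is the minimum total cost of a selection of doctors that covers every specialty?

Atlas, Bravo, Comet together cover every specialty (Atlas ∪ Bravo ∪ Comet = {3, 4, 5, 6, 7, 8, 9, 10, 11}); total cost 13 + 9 + 13 = 35.
No covering selection has total cost below 35.

35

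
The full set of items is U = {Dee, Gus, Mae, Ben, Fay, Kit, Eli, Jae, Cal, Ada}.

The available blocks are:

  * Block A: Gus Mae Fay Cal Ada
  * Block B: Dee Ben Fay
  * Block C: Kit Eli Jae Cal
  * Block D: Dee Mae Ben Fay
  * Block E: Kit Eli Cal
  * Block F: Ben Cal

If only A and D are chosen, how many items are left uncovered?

3

Union of A, D = {Dee, Gus, Mae, Ben, Fay, Cal, Ada}.
Not covered: Kit, Eli, Jae — 3 items.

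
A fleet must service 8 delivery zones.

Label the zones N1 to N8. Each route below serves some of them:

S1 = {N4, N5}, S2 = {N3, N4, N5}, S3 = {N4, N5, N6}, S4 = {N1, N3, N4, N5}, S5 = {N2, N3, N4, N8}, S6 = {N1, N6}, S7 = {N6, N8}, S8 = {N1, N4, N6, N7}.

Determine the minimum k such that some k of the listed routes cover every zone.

3

Take {S1, S5, S8}. Their union is {N1, N2, N3, N4, N5, N6, N7, N8}, which is all 8 zones.
Only S5 contains N2, so S5 is forced; the remaining 4 zones need at least 2 more routes (each remaining route adds at most 3) — so at least 3 routes are needed, and 3 is optimal.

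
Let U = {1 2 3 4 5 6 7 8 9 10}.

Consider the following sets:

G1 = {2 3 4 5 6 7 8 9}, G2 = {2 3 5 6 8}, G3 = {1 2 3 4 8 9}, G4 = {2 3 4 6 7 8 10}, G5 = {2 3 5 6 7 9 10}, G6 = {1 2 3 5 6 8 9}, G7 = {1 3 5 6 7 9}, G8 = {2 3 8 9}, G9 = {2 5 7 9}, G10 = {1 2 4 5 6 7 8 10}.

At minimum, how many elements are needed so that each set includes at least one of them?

2

H = {2, 9} meets every set (each contains at least one member of H), and |H| = 2.
No single element lies in every set, so at least 2 are needed and 2 is optimal.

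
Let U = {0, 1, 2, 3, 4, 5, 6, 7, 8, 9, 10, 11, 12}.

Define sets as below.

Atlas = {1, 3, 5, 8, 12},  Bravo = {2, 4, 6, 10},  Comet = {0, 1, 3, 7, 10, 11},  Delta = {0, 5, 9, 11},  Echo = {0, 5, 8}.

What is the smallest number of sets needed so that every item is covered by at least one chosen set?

Atlas and Bravo and Comet and Delta together: Atlas ∪ Bravo ∪ Comet ∪ Delta = {0, 1, 2, 3, 4, 5, 6, 7, 8, 9, 10, 11, 12} — every item is covered.
Only Comet contains 7, so Comet is forced; the remaining 7 items need at least 3 more sets (each remaining set adds at most 3) — so at least 4 sets are needed, and 4 is optimal.

4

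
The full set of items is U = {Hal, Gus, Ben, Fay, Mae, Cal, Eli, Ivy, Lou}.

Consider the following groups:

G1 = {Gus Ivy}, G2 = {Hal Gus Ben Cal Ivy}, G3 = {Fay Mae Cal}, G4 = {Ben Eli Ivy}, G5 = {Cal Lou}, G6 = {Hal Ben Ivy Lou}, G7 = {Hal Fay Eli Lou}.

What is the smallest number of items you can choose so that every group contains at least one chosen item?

H = {Cal, Ivy, Lou} meets every group (each contains at least one member of H), and |H| = 3.
No choice of 2 items meets every group, so 3 is the minimum.

3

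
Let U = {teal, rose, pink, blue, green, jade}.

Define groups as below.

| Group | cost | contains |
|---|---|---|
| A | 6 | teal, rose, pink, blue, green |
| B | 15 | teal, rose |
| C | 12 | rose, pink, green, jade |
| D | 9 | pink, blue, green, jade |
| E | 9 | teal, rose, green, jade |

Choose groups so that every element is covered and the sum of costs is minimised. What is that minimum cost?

A, D together cover every element (A ∪ D = {teal, rose, pink, blue, green, jade}); total cost 6 + 9 = 15.
No covering selection has total cost below 15.

15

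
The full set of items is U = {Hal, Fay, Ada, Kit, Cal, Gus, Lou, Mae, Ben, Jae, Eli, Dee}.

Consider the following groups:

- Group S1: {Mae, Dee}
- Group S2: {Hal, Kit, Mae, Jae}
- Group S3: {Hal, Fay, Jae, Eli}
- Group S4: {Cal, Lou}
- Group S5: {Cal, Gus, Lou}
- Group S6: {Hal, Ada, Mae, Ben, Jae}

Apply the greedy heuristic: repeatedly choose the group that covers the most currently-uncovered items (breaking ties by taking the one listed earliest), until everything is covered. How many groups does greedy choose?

5

Greedy: pick S6 (covers 5 new) → pick S5 (covers 3 new) → pick S3 (covers 2 new) → pick S1 (covers 1 new) → pick S2 (covers 1 new). Total picks: 5.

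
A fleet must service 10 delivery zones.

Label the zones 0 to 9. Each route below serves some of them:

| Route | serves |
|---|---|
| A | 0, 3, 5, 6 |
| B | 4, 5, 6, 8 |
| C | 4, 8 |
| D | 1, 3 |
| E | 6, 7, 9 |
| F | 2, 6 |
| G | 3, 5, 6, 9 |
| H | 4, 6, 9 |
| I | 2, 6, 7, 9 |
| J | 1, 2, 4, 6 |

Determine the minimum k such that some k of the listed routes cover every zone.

A and B and D and I together: A ∪ B ∪ D ∪ I = {0, 1, 2, 3, 4, 5, 6, 7, 8, 9} — every zone is covered.
No 3 of the 10 routes cover everything (all 120 combinations miss at least one zone), so 4 is optimal.

4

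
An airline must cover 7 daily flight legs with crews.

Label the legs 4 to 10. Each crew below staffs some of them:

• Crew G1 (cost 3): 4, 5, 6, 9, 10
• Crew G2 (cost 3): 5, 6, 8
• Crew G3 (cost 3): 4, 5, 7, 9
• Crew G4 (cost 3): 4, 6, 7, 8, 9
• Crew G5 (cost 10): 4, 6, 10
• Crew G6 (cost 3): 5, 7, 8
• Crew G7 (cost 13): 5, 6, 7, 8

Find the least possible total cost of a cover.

6

G1, G4 together cover every leg (G1 ∪ G4 = {4, 5, 6, 7, 8, 9, 10}); total cost 3 + 3 = 6.
No covering selection has total cost below 6.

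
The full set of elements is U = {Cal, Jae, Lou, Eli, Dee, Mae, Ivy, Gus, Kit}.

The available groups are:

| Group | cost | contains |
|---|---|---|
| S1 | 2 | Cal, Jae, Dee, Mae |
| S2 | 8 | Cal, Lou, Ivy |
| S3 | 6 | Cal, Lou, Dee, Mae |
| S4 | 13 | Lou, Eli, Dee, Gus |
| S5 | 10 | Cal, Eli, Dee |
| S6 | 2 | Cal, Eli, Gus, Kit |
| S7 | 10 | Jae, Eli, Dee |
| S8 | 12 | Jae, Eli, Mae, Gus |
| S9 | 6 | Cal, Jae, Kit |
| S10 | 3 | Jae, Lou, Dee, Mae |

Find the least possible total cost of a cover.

12

S1, S2, S6 together cover every element (S1 ∪ S2 ∪ S6 = {Cal, Jae, Lou, Eli, Dee, Mae, Ivy, Gus, Kit}); total cost 2 + 8 + 2 = 12.
The greedy pick S1, S6, S10, S2 costs 15; no covering selection beats 12.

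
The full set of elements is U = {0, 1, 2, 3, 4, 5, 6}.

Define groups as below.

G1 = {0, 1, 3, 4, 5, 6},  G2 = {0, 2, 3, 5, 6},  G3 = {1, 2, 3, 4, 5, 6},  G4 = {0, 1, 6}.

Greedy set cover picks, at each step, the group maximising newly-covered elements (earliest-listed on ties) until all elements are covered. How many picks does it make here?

2

Greedy: pick G1 (covers 6 new) → pick G2 (covers 1 new). Total picks: 2.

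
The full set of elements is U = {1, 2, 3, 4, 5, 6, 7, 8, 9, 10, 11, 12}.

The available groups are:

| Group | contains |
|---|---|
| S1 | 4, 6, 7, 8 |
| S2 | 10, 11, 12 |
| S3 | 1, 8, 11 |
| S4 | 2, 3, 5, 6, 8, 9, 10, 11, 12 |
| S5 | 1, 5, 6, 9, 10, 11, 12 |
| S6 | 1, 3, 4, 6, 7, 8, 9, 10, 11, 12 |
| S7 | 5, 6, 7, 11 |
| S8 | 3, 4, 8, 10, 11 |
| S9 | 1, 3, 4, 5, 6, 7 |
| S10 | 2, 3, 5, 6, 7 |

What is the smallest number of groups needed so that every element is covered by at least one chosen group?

S4 and S6 cover everything between them: the union {1, 2, 3, 4, 5, 6, 7, 8, 9, 10, 11, 12} is all of U.
No single group has all 12 elements (the largest, S6, has 10), so 2 is optimal.

2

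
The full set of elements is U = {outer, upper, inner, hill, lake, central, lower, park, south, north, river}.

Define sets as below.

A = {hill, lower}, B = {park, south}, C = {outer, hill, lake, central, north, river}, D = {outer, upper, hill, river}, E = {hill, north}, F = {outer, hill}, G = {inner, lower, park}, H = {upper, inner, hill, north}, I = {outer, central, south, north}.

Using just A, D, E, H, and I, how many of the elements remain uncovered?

Union of A, D, E, H, I = {outer, upper, inner, hill, central, lower, south, north, river}.
Not covered: lake, park — 2 elements.

2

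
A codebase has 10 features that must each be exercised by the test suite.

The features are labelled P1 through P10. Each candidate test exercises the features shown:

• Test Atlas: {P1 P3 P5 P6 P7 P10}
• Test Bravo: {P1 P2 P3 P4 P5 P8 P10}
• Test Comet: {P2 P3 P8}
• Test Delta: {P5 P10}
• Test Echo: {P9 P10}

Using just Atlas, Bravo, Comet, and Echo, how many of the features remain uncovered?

0

Union of Atlas, Bravo, Comet, Echo = {P1, P2, P3, P4, P5, P6, P7, P8, P9, P10} — that's every feature, so 0 are uncovered.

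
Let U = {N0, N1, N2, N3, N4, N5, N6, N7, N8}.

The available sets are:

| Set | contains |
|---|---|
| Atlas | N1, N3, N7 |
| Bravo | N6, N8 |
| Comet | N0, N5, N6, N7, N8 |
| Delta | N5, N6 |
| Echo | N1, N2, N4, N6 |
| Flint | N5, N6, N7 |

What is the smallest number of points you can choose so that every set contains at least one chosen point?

2

The 2 points {N6, N7} hit every set.
The sets Atlas, Delta are pairwise disjoint, so any hitting set needs a separate point for each — at least 2. Hence 2 is optimal.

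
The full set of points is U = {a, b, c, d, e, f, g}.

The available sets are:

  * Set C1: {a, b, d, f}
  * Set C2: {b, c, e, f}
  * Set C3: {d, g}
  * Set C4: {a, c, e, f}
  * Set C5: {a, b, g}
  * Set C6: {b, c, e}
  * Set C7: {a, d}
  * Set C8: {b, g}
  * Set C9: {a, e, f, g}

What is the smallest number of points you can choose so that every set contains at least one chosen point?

The 3 points {a, b, g} hit every set.
No choice of 2 points meets every set, so 3 is the minimum.

3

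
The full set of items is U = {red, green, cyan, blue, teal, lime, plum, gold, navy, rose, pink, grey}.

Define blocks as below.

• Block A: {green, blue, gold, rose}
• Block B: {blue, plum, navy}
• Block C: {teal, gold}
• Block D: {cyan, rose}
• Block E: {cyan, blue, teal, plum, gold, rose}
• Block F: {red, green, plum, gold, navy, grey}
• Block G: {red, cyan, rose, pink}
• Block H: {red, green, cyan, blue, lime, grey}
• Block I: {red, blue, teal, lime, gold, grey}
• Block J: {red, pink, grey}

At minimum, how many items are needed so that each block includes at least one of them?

The 4 items {teal, plum, rose, grey} hit every block.
The blocks B, C, D, J are pairwise disjoint, so any hitting set needs a separate item for each — at least 4. Hence 4 is optimal.

4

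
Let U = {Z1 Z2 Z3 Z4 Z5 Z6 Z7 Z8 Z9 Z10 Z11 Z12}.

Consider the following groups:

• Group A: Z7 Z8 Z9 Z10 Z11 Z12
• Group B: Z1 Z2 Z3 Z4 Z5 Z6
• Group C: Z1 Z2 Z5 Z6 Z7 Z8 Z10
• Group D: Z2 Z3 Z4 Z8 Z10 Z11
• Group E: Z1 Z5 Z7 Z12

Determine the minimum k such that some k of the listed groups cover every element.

A and B together: A ∪ B = {Z1, Z2, Z3, Z4, Z5, Z6, Z7, Z8, Z9, Z10, Z11, Z12} — every element is covered.
No single group has all 12 elements (the largest, C, has 7), so 2 is optimal.

2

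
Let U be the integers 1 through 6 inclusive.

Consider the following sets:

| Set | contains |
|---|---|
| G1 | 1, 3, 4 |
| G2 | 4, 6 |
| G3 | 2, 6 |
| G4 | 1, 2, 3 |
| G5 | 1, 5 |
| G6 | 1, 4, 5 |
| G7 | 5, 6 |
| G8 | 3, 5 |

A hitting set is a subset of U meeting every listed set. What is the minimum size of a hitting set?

3

The 3 items {2, 4, 5} hit every set.
No choice of 2 items meets every set, so 3 is the minimum.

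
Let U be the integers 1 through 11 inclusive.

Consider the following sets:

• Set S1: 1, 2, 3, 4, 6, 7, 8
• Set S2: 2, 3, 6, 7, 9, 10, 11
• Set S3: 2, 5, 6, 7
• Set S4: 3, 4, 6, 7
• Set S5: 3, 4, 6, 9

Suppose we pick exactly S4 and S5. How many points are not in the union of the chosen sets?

Union of S4, S5 = {3, 4, 6, 7, 9}.
Not covered: 1, 2, 5, 8, 10, 11 — 6 points.

6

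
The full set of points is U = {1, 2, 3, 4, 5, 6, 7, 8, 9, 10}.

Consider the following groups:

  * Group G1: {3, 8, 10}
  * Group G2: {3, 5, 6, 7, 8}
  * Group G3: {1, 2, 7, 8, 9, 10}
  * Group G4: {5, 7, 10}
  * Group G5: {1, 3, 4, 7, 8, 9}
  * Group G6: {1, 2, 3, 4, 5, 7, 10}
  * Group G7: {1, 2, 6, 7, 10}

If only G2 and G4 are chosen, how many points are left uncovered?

4

Union of G2, G4 = {3, 5, 6, 7, 8, 10}.
Not covered: 1, 2, 4, 9 — 4 points.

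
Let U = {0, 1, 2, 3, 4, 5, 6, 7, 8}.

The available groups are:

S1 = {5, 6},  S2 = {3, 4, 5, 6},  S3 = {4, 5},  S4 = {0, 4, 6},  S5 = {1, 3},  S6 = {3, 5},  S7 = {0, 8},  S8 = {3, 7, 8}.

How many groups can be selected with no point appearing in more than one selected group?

3

S1, S5, S7 are pairwise disjoint (S1={5,6}; S5={1,3}; S7={0,8}).
Every remaining group overlaps one of these, and no 4 of the listed groups are pairwise disjoint, so 3 is the maximum.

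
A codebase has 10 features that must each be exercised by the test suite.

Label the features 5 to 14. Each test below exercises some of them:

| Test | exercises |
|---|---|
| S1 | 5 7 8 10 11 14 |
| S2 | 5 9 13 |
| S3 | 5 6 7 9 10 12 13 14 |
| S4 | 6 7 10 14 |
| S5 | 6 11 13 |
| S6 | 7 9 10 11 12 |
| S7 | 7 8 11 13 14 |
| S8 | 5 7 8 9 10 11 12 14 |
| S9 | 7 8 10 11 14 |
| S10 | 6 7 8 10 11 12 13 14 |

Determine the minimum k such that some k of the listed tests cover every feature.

2

Take {S3, S9}. Their union is {5, 6, 7, 8, 9, 10, 11, 12, 13, 14}, which is all 10 features.
No single test has all 10 features (the largest, S3, has 8), so 2 is optimal.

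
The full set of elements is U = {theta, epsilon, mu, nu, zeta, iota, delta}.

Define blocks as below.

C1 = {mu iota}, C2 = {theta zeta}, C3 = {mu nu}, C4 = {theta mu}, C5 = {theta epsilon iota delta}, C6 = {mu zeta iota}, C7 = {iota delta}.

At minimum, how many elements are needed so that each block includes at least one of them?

3

The 3 elements {mu, zeta, delta} hit every block.
The blocks C2, C3, C7 are pairwise disjoint, so any hitting set needs a separate element for each — at least 3. Hence 3 is optimal.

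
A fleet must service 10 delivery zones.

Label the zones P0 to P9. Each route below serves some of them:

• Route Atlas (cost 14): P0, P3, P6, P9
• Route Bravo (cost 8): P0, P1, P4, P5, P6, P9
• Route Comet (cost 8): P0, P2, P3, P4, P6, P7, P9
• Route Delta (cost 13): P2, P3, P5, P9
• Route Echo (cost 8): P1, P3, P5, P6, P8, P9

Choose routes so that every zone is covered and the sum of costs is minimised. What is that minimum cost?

Comet, Echo together cover every zone (Comet ∪ Echo = {P0, P1, P2, P3, P4, P5, P6, P7, P8, P9}); total cost 8 + 8 = 16.
No covering selection has total cost below 16.

16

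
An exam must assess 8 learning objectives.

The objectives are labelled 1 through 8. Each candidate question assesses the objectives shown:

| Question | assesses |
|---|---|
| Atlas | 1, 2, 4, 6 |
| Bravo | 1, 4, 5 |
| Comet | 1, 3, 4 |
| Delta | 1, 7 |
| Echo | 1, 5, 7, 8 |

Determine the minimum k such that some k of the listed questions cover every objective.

3

Take {Atlas, Comet, Echo}. Their union is {1, 2, 3, 4, 5, 6, 7, 8}, which is all 8 objectives.
Only Atlas contains 2, so Atlas is forced; the remaining 4 objectives need at least 2 more questions (each remaining question adds at most 3) — so at least 3 questions are needed, and 3 is optimal.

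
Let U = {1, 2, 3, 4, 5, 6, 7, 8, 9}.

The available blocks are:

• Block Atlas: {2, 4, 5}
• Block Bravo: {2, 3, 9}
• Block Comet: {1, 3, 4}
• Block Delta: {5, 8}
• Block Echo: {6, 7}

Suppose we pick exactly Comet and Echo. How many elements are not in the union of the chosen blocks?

4

Union of Comet, Echo = {1, 3, 4, 6, 7}.
Not covered: 2, 5, 8, 9 — 4 elements.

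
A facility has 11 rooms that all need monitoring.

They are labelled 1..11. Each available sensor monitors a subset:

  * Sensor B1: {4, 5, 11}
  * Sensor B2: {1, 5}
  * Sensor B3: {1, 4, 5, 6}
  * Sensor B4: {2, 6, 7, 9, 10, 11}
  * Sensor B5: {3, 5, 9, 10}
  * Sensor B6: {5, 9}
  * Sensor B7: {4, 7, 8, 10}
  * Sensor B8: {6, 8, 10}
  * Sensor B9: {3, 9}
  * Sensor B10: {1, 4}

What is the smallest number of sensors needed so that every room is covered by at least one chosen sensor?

4

B4 and B5 and B7 and B10 together: B4 ∪ B5 ∪ B7 ∪ B10 = {1, 2, 3, 4, 5, 6, 7, 8, 9, 10, 11} — every room is covered.
No 3 of the 10 sensors cover everything (all 120 combinations miss at least one room), so 4 is optimal.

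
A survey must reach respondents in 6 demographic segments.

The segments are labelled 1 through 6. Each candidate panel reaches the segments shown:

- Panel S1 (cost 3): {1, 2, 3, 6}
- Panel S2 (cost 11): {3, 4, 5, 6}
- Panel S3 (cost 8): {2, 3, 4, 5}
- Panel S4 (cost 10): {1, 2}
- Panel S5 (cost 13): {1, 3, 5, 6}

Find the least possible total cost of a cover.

11

S1, S3 together cover every segment (S1 ∪ S3 = {1, 2, 3, 4, 5, 6}); total cost 3 + 8 = 11.
No covering selection has total cost below 11.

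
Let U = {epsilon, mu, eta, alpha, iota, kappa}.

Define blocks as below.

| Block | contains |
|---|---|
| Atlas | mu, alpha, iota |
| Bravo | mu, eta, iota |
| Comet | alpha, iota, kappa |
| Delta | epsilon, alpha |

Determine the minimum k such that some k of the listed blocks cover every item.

Take {Bravo, Comet, Delta}. Their union is {epsilon, mu, eta, alpha, iota, kappa}, which is all 6 items.
Only Delta contains epsilon, so Delta is forced; the remaining 4 items need at least 2 more blocks (each remaining block adds at most 3) — so at least 3 blocks are needed, and 3 is optimal.

3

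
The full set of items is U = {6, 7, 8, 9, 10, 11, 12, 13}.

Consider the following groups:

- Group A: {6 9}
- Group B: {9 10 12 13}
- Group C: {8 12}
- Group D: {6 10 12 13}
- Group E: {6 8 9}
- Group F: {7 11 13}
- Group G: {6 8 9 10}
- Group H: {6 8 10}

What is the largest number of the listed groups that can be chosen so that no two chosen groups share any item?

A, C, F are pairwise disjoint (A={6,9}; C={8,12}; F={7,11,13}).
Every remaining group overlaps one of these, and no 4 of the listed groups are pairwise disjoint, so 3 is the maximum.

3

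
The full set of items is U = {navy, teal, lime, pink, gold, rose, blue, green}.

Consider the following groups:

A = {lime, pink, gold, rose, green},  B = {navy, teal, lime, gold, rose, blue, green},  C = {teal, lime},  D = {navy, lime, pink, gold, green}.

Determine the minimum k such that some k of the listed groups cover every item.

2

A and B cover everything between them: the union {navy, teal, lime, pink, gold, rose, blue, green} is all of U.
No single group has all 8 items (the largest, B, has 7), so 2 is optimal.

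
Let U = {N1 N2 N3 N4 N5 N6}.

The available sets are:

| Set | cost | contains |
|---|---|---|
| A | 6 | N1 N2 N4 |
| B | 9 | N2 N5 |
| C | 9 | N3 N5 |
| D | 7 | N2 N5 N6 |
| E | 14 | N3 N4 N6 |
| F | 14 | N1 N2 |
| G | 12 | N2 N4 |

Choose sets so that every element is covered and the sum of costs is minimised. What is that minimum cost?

A, C, D together cover every element (A ∪ C ∪ D = {N1, N2, N3, N4, N5, N6}); total cost 6 + 9 + 7 = 22.
No covering selection has total cost below 22.

22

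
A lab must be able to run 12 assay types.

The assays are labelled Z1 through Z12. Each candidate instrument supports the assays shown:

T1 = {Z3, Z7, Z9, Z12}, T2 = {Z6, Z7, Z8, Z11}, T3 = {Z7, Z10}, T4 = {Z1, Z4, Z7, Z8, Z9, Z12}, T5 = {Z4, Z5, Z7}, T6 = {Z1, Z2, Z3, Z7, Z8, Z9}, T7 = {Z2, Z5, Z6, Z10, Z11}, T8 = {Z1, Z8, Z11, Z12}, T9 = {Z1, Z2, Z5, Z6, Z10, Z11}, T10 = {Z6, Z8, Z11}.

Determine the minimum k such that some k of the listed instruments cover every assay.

T1 and T4 and T9 together: T1 ∪ T4 ∪ T9 = {Z1, Z2, Z3, Z4, Z5, Z6, Z7, Z8, Z9, Z10, Z11, Z12} — every assay is covered.
No 2 of the 10 instruments cover everything (all 45 combinations miss at least one assay), so 3 is optimal.

3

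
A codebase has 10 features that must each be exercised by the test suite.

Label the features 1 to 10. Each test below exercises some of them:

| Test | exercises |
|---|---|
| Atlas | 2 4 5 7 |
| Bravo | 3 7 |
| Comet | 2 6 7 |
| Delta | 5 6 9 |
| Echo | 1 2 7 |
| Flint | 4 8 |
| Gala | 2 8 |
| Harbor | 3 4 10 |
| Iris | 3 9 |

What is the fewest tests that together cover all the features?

4

Delta and Echo and Flint and Harbor together: Delta ∪ Echo ∪ Flint ∪ Harbor = {1, 2, 3, 4, 5, 6, 7, 8, 9, 10} — every feature is covered.
Only Echo contains 1, so Echo is forced; the remaining 7 features need at least 3 more tests (each remaining test adds at most 3) — so at least 4 tests are needed, and 4 is optimal.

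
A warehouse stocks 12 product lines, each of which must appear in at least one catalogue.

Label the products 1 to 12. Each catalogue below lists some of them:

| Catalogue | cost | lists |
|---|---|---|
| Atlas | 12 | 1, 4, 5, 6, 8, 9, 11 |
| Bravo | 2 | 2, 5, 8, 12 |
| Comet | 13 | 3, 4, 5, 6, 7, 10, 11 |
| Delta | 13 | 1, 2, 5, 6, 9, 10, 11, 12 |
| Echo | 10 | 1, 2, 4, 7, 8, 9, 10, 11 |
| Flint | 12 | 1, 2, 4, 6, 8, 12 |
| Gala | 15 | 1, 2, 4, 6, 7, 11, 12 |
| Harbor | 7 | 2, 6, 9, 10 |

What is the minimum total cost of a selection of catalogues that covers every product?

25

Bravo, Comet, Echo together cover every product (Bravo ∪ Comet ∪ Echo = {1, 2, 3, 4, 5, 6, 7, 8, 9, 10, 11, 12}); total cost 2 + 13 + 10 = 25.
No covering selection has total cost below 25.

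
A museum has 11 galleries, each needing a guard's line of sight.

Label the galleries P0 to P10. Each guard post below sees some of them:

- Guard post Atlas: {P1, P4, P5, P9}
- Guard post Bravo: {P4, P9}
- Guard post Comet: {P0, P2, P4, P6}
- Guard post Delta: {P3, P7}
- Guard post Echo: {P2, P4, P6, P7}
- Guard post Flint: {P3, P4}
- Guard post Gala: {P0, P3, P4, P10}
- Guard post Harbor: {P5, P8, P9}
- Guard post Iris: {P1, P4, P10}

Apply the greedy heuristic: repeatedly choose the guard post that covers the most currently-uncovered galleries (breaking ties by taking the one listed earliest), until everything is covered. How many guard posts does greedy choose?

Greedy: pick Atlas (covers 4 new) → pick Comet (covers 3 new) → pick Delta (covers 2 new) → pick Gala (covers 1 new) → pick Harbor (covers 1 new). Total picks: 5.
(The true minimum cover uses only 4 guard posts, so greedy is not optimal here.)

5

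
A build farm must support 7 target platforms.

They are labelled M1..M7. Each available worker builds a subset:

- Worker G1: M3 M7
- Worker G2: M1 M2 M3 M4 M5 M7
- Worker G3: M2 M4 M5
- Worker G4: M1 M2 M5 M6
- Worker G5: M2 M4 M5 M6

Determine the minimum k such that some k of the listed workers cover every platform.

2

G2 and G4 together: G2 ∪ G4 = {M1, M2, M3, M4, M5, M6, M7} — every platform is covered.
No single worker has all 7 platforms (the largest, G2, has 6), so 2 is optimal.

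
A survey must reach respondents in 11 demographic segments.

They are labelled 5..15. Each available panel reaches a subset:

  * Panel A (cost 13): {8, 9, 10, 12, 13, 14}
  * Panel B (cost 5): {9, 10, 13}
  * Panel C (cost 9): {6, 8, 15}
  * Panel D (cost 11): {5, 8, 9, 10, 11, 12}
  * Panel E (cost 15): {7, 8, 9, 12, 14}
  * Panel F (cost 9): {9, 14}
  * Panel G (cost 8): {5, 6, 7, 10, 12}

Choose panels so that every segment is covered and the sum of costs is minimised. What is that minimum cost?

B, C, D, E together cover every segment (B ∪ C ∪ D ∪ E = {5, 6, 7, 8, 9, 10, 11, 12, 13, 14, 15}); total cost 5 + 9 + 11 + 15 = 40.
The greedy pick G, B, C, F, D costs 42; no covering selection beats 40.

40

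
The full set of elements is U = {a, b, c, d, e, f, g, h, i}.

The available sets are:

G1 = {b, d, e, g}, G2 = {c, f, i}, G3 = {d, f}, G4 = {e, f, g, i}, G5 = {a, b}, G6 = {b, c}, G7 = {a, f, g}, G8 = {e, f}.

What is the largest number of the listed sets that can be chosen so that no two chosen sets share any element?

G3, G5 are pairwise disjoint (G3={d,f}; G5={a,b}).
Every remaining set overlaps one of these, and no 3 of the listed sets are pairwise disjoint, so 2 is the maximum.

2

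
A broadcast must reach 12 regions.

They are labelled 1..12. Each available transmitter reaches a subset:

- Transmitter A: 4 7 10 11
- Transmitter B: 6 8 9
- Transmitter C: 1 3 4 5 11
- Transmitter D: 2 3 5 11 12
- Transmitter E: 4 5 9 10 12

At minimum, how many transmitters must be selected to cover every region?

4

A and B and C and D together: A ∪ B ∪ C ∪ D = {1, 2, 3, 4, 5, 6, 7, 8, 9, 10, 11, 12} — every region is covered.
Only C contains 1, so C is forced; the remaining 7 regions need at least 3 more transmitters (each remaining transmitter adds at most 3) — so at least 4 transmitters are needed, and 4 is optimal.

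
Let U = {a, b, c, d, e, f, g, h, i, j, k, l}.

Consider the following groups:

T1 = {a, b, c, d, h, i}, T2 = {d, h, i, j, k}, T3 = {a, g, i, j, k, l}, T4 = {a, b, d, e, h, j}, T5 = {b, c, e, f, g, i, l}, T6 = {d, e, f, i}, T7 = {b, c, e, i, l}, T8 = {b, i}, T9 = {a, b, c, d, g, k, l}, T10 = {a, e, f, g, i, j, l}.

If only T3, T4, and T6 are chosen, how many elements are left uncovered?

1

Union of T3, T4, T6 = {a, b, d, e, f, g, h, i, j, k, l}.
Not covered: c — 1 element.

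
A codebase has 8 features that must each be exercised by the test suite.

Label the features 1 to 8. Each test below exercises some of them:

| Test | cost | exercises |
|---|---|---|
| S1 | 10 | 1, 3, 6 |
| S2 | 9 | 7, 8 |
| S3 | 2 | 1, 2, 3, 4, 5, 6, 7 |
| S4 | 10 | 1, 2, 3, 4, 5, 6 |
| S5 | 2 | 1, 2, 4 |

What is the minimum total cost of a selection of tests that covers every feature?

11

S2, S3 together cover every feature (S2 ∪ S3 = {1, 2, 3, 4, 5, 6, 7, 8}); total cost 9 + 2 = 11.
No covering selection has total cost below 11.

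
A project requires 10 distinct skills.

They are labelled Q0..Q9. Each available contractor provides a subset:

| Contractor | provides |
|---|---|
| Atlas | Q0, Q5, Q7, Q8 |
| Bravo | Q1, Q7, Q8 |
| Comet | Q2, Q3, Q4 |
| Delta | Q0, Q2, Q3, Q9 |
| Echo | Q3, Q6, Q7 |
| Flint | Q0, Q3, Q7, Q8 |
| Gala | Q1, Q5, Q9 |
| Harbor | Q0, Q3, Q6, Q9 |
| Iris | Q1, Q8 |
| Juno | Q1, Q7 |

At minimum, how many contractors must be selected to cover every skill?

Bravo and Comet and Gala and Harbor together: Bravo ∪ Comet ∪ Gala ∪ Harbor = {Q0, Q1, Q2, Q3, Q4, Q5, Q6, Q7, Q8, Q9} — every skill is covered.
No 3 of the 10 contractors cover everything (all 120 combinations miss at least one skill), so 4 is optimal.

4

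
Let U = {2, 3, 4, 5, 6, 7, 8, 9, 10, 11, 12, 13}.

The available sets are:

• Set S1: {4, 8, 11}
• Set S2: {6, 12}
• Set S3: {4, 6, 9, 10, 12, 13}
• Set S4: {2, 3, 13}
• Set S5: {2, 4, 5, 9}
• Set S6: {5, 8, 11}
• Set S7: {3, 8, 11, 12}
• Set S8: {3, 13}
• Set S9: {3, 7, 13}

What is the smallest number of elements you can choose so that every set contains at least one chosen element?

H = {4, 6, 8, 13} meets every set (each contains at least one member of H), and |H| = 4.
No choice of 3 elements meets every set, so 4 is the minimum.

4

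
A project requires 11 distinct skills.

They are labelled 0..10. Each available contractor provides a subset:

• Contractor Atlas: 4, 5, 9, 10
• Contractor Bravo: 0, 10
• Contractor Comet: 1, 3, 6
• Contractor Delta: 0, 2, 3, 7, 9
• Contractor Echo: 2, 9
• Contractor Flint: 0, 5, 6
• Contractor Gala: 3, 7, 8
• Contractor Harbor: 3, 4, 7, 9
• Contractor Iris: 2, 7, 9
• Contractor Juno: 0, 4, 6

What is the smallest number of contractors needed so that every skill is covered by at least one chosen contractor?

Take {Atlas, Comet, Delta, Gala}. Their union is {0, 1, 2, 3, 4, 5, 6, 7, 8, 9, 10}, which is all 11 skills.
No 3 of the 10 contractors cover everything (all 120 combinations miss at least one skill), so 4 is optimal.

4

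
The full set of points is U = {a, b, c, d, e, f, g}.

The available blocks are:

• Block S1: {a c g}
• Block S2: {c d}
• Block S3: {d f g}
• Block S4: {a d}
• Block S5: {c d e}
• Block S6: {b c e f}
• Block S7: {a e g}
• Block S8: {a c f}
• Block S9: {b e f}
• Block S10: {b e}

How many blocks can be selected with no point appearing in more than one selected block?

2

S2, S10 are pairwise disjoint (S2={c,d}; S10={b,e}).
Every remaining block overlaps one of these, and no 3 of the listed blocks are pairwise disjoint, so 2 is the maximum.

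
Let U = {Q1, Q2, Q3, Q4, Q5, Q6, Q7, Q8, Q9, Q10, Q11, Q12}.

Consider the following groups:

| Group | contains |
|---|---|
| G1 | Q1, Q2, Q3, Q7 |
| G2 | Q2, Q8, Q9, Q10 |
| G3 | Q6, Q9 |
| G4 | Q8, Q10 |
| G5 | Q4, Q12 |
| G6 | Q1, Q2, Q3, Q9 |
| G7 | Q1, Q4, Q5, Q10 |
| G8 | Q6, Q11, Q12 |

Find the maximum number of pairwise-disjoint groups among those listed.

4

G1, G3, G4, G5 are pairwise disjoint (G1={Q1,Q2,Q3,Q7}; G3={Q6,Q9}; G4={Q8,Q10}; G5={Q4,Q12}).
Every remaining group overlaps one of these, and no 5 of the listed groups are pairwise disjoint, so 4 is the maximum.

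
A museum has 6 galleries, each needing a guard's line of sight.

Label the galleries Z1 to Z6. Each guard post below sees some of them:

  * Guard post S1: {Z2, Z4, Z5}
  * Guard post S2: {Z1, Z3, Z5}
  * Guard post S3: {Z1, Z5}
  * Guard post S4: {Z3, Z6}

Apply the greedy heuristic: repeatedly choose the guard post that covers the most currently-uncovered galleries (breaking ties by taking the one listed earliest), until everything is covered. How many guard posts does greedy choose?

3

Greedy: pick S1 (covers 3 new) → pick S2 (covers 2 new) → pick S4 (covers 1 new). Total picks: 3.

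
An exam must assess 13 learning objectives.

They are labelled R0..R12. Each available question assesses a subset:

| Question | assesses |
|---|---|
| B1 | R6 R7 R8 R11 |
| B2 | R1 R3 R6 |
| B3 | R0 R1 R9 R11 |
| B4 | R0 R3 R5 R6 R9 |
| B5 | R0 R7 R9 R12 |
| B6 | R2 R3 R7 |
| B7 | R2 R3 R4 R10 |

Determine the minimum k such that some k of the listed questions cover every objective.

5

Take {B1, B3, B4, B5, B7}. Their union is {R0, R1, R2, R3, R4, R5, R6, R7, R8, R9, R10, R11, R12}, which is all 13 objectives.
No 4 of the 7 questions cover everything (all 35 combinations miss at least one objective), so 5 is optimal.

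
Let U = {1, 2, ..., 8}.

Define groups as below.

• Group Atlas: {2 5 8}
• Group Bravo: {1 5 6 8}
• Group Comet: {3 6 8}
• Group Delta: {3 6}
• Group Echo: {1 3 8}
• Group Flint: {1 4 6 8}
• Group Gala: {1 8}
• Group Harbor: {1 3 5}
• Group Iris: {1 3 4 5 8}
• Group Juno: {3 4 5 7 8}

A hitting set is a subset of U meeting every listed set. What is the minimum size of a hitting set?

2

H = {3, 8} meets every group (each contains at least one member of H), and |H| = 2.
The groups Atlas, Delta are pairwise disjoint, so any hitting set needs a separate element for each — at least 2. Hence 2 is optimal.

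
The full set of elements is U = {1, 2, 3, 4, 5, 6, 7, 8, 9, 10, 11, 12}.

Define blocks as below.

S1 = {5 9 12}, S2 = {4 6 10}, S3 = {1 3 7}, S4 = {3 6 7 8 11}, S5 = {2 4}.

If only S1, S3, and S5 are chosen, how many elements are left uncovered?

4

Union of S1, S3, S5 = {1, 2, 3, 4, 5, 7, 9, 12}.
Not covered: 6, 8, 10, 11 — 4 elements.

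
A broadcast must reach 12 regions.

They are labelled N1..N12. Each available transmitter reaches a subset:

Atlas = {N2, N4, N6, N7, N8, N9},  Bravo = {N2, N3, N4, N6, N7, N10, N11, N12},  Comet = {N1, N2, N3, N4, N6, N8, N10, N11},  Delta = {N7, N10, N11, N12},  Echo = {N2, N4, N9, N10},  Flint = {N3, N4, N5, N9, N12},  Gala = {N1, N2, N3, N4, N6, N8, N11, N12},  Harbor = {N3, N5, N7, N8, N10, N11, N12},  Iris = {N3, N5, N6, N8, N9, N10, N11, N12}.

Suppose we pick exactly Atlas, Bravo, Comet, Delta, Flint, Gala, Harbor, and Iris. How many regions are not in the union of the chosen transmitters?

Union of Atlas, Bravo, Comet, Delta, Flint, Gala, Harbor, Iris = {N1, N2, N3, N4, N5, N6, N7, N8, N9, N10, N11, N12} — that's every region, so 0 are uncovered.

0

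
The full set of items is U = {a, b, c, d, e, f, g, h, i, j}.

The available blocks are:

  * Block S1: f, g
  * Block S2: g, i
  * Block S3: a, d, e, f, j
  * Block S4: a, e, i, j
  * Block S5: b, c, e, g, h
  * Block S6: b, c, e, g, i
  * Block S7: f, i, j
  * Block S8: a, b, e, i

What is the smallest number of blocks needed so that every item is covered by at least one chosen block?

3

S3 and S5 and S6 together: S3 ∪ S5 ∪ S6 = {a, b, c, d, e, f, g, h, i, j} — every item is covered.
Only S3 contains d, so S3 is forced; the remaining 5 items need at least 2 more blocks (each remaining block adds at most 4) — so at least 3 blocks are needed, and 3 is optimal.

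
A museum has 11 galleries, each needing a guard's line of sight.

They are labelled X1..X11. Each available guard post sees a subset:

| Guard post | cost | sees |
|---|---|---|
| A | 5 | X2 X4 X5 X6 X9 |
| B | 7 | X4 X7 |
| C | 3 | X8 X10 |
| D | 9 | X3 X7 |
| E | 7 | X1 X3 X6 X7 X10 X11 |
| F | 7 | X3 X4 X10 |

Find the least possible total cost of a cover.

15

A, C, E together cover every gallery (A ∪ C ∪ E = {X1, X2, X3, X4, X5, X6, X7, X8, X9, X10, X11}); total cost 5 + 3 + 7 = 15.
No covering selection has total cost below 15.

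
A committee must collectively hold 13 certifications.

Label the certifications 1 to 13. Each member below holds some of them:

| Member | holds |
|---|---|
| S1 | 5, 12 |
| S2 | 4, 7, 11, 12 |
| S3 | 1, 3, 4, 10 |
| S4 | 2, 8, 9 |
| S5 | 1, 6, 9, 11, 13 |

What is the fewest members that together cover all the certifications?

S1 and S2 and S3 and S4 and S5 together: S1 ∪ S2 ∪ S3 ∪ S4 ∪ S5 = {1, 2, 3, 4, 5, 6, 7, 8, 9, 10, 11, 12, 13} — every certification is covered.
No 4 of the 5 members cover everything (all 5 combinations miss at least one certification), so 5 is optimal.

5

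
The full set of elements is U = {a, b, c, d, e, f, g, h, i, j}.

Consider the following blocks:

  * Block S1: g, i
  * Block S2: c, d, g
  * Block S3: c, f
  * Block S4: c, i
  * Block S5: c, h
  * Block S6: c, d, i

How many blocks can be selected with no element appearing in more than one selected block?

S1, S3 are pairwise disjoint (S1={g,i}; S3={c,f}).
Every remaining block overlaps one of these, and no 3 of the listed blocks are pairwise disjoint, so 2 is the maximum.

2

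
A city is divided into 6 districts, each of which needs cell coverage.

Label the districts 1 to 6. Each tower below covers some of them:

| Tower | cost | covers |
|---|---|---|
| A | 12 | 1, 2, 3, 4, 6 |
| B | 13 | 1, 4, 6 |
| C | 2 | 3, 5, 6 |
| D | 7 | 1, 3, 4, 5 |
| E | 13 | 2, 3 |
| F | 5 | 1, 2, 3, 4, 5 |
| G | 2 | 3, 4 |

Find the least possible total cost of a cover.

C, F together cover every district (C ∪ F = {1, 2, 3, 4, 5, 6}); total cost 2 + 5 = 7.
No covering selection has total cost below 7.

7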